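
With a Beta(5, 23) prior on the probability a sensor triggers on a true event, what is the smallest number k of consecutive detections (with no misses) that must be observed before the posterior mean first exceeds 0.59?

k = 29

After k detections and 0 misses the posterior is Beta(5+k, 23), with mean (5+k)/(5+23+k).
Set (5+k)/(28+k) > 0.59 and solve: k > (0.59·28 − 5)/(1 − 0.59) = 28.098.
The smallest integer exceeding 28.098 is 29, and checking k=29: (34)/(57) = 0.5965 > 0.59.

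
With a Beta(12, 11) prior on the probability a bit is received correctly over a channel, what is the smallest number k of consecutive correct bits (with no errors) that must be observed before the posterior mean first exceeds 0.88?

k = 69

After k correct bits and 0 errors the posterior is Beta(12+k, 11), with mean (12+k)/(12+11+k).
Set (12+k)/(23+k) > 0.88 and solve: k > (0.88·23 − 12)/(1 − 0.88) = 68.667.
The smallest integer exceeding 68.667 is 69, and checking k=69: (81)/(92) = 0.8804 > 0.88.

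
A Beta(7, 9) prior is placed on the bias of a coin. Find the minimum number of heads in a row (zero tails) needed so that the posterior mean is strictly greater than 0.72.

k = 17

After k heads and 0 tails the posterior is Beta(7+k, 9), with mean (7+k)/(7+9+k).
Set (7+k)/(16+k) > 0.72 and solve: k > (0.72·16 − 7)/(1 − 0.72) = 16.143.
The smallest integer exceeding 16.143 is 17.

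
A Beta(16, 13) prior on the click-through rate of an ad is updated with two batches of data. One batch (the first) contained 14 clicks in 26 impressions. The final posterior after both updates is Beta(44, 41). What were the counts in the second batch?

Because Beta–binomial updating is additive in the counts, the combined data contributed (α_post−α_prior, β_post−β_prior) successes and failures.
Total across both batches: 44−16=28 clicks, 41−13=28 non-clicks.
Subtract the first batch: 28−14=14 clicks and 28−12=16 non-clicks.

14 clicks and 16 non-clicks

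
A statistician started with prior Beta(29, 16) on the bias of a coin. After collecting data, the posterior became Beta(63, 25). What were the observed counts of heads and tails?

A Beta(a, b) prior with s successes and f failures in binomial data gives a Beta(a+s, b+f) posterior.
Match parameters: s=63−29=34, f=25−16=9.

34 heads and 9 tails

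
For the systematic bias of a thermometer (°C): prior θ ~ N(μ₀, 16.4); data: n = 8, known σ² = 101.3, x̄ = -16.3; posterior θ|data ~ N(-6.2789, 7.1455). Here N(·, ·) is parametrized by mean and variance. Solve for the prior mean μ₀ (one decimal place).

The posterior mean is a precision-weighted average: μ_n = (τ₀μ₀ + τ_data·x̄)/(τ₀+τ_data), with τ₀=1/σ₀² and τ_data=n/σ².
Here τ₀ = 1/16.4 = 0.060976 and τ_data = 8/101.3 = 0.078973, so τ_n = 0.139949.
Rearranging for μ₀: μ₀ = (μ_n·τ_n − τ_data·x̄)/τ₀ = (-6.2789·0.139949 − 0.078973·-16.3) / 0.060976 = 0.408534/0.060976 ≈ 6.7.

μ₀ = 6.7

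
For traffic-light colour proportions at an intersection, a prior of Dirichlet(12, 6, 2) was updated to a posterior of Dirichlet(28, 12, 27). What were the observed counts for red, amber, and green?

For a Dirichlet(α) prior with multinomial counts c, the posterior is Dirichlet(α + c) componentwise.
Counts are posterior − prior componentwise: 28−12=16, 12−6=6, 27−2=25.

counts (16, 6, 25)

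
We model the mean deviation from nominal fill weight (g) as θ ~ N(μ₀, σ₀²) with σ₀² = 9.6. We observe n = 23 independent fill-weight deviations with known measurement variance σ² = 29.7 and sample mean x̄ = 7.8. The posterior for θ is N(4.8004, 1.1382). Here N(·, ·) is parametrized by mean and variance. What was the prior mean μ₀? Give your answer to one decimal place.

With known observation variance, the Normal–Normal posterior has precision τ_n = τ₀ + n/σ² and mean μ_n = (τ₀μ₀ + (n/σ²)x̄)/τ_n.
Here τ₀ = 1/9.6 = 0.104167 and τ_data = 23/29.7 = 0.774411, so τ_n = 0.878578.
Rearranging for μ₀: μ₀ = (μ_n·τ_n − τ_data·x̄)/τ₀ = (4.8004·0.878578 − 0.774411·7.8) / 0.104167 = -1.822880/0.104167 ≈ -17.5.

μ₀ = -17.5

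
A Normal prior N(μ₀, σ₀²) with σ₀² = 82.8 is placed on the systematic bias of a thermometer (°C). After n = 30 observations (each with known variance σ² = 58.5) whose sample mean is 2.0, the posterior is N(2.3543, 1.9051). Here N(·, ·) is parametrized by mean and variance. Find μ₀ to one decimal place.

The posterior mean is a precision-weighted average: μ_n = (τ₀μ₀ + τ_data·x̄)/(τ₀+τ_data), with τ₀=1/σ₀² and τ_data=n/σ².
Here τ₀ = 1/82.8 = 0.012077 and τ_data = 30/58.5 = 0.512821, so τ_n = 0.524898.
Rearranging for μ₀: μ₀ = (μ_n·τ_n − τ_data·x̄)/τ₀ = (2.3543·0.524898 − 0.512821·2.0) / 0.012077 = 0.210125/0.012077 ≈ 17.4.

μ₀ = 17.4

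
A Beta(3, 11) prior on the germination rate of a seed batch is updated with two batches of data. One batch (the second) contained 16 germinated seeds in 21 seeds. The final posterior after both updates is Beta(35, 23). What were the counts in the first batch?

16 germinated seeds and 7 non-germinating seeds

Sequential conjugate updates are equivalent to a single update on the pooled data, so total successes = posterior α − prior α and total failures = posterior β − prior β.
Total across both batches: 35−3=32 germinated seeds, 23−11=12 non-germinating seeds.
Subtract the second batch: 32−16=16 germinated seeds and 12−5=7 non-germinating seeds.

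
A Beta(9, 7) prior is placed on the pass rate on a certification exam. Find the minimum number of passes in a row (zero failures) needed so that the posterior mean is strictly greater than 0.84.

After k passes and 0 failures the posterior is Beta(9+k, 7), with mean (9+k)/(9+7+k).
Set (9+k)/(16+k) > 0.84 and solve: k > (0.84·16 − 9)/(1 − 0.84) = 27.750.
The smallest integer exceeding 27.750 is 28, and checking k=28: (37)/(44) = 0.8409 > 0.84.

k = 28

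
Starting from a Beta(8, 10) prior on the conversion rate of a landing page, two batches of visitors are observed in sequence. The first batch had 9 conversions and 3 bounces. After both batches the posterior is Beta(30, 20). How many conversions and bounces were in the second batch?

Sequential conjugate updates are equivalent to a single update on the pooled data, so total successes = posterior α − prior α and total failures = posterior β − prior β.
Total across both batches: 30−8=22 conversions, 20−10=10 bounces.
Subtract the first batch: 22−9=13 conversions and 10−3=7 bounces.

13 conversions and 7 bounces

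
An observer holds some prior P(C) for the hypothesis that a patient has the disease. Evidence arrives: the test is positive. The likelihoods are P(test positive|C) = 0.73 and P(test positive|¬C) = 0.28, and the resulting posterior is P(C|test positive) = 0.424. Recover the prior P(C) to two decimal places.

In odds form, posterior odds = prior odds × likelihood ratio, so prior odds = posterior odds ÷ LR.
Posterior odds = 0.424/(1−0.424) = 0.7361. LR = 0.73/0.28 = 2.6071.
Prior odds = 0.7361/2.6071 = 0.2823, so P(C) = 0.2823/(1+0.2823) ≈ 0.22.

P(C) = 0.22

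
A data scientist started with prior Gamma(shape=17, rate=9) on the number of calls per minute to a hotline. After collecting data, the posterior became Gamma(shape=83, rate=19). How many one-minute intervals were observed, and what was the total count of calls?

n = 10 one-minute intervals with total 66 calls

Gamma–Poisson conjugacy: posterior shape = α + Σxᵢ, posterior rate = β + n.
Matching: Σxᵢ = 83 − 17 = 66 and n = 19 − 9 = 10.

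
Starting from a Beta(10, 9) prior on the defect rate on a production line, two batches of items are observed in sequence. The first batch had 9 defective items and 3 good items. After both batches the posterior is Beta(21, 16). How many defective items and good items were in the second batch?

2 defective items and 4 good items

Sequential conjugate updates are equivalent to a single update on the pooled data, so total successes = posterior α − prior α and total failures = posterior β − prior β.
Total across both batches: 21−10=11 defective items, 16−9=7 good items.
Subtract the first batch: 11−9=2 defective items and 7−3=4 good items.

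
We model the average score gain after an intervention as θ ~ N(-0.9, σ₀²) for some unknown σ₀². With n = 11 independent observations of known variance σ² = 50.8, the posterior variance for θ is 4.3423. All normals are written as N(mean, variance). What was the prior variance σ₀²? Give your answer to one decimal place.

For the Normal–Normal model with known σ², precisions add: τ_n = τ₀ + n/σ².
So 1/σ₀² = 1/4.3423 − 11/50.8 = 0.230293 − 0.216535 = 0.013758.
Hence σ₀² = 1/0.013758 ≈ 72.7.

σ₀² = 72.7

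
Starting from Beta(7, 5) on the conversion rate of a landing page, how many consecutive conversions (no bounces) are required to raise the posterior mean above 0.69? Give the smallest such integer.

k = 5

After k conversions and 0 bounces the posterior is Beta(7+k, 5), with mean (7+k)/(7+5+k).
Set (7+k)/(12+k) > 0.69 and solve: k > (0.69·12 − 7)/(1 − 0.69) = 4.129.
The smallest integer exceeding 4.129 is 5, and checking k=5: (12)/(17) = 0.7059 > 0.69.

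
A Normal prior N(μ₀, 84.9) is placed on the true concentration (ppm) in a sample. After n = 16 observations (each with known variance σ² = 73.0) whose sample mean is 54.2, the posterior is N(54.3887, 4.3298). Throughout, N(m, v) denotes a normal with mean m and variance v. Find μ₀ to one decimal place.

With known observation variance, the Normal–Normal posterior has precision τ_n = τ₀ + n/σ² and mean μ_n = (τ₀μ₀ + (n/σ²)x̄)/τ_n.
Here τ₀ = 1/84.9 = 0.011779 and τ_data = 16/73.0 = 0.219178, so τ_n = 0.230957.
Rearranging for μ₀: μ₀ = (μ_n·τ_n − τ_data·x̄)/τ₀ = (54.3887·0.230957 − 0.219178·54.2) / 0.011779 = 0.682003/0.011779 ≈ 57.9.

μ₀ = 57.9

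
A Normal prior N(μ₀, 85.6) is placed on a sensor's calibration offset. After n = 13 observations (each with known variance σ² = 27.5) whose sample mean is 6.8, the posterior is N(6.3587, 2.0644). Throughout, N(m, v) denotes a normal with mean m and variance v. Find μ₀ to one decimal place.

μ₀ = -11.5

The posterior mean is a precision-weighted average: μ_n = (τ₀μ₀ + τ_data·x̄)/(τ₀+τ_data), with τ₀=1/σ₀² and τ_data=n/σ².
Here τ₀ = 1/85.6 = 0.011682 and τ_data = 13/27.5 = 0.472727, so τ_n = 0.484409.
Rearranging for μ₀: μ₀ = (μ_n·τ_n − τ_data·x̄)/τ₀ = (6.3587·0.484409 − 0.472727·6.8) / 0.011682 = -0.134332/0.011682 ≈ -11.5.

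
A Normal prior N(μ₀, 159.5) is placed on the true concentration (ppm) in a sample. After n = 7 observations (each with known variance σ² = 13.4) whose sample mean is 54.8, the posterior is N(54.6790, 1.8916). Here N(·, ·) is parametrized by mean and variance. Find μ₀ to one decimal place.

μ₀ = 44.6

With known observation variance, the Normal–Normal posterior has precision τ_n = τ₀ + n/σ² and mean μ_n = (τ₀μ₀ + (n/σ²)x̄)/τ_n.
Here τ₀ = 1/159.5 = 0.006270 and τ_data = 7/13.4 = 0.522388, so τ_n = 0.528658.
Rearranging for μ₀: μ₀ = (μ_n·τ_n − τ_data·x̄)/τ₀ = (54.6790·0.528658 − 0.522388·54.8) / 0.006270 = 0.279628/0.006270 ≈ 44.6.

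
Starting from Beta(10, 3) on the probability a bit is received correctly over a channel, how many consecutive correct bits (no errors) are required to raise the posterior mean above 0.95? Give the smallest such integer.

After k correct bits and 0 errors the posterior is Beta(10+k, 3), with mean (10+k)/(10+3+k).
Set (10+k)/(13+k) > 0.95 and solve: k > (0.95·13 − 10)/(1 − 0.95) = 47.000.
The smallest integer exceeding 47.000 is 48.

k = 48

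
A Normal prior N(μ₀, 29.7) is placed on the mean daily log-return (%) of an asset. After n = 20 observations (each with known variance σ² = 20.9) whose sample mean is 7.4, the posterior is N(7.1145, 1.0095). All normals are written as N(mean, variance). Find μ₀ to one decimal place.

The posterior mean is a precision-weighted average: μ_n = (τ₀μ₀ + τ_data·x̄)/(τ₀+τ_data), with τ₀=1/σ₀² and τ_data=n/σ².
Here τ₀ = 1/29.7 = 0.033670 and τ_data = 20/20.9 = 0.956938, so τ_n = 0.990608.
Rearranging for μ₀: μ₀ = (μ_n·τ_n − τ_data·x̄)/τ₀ = (7.1145·0.990608 − 0.956938·7.4) / 0.033670 = -0.033661/0.033670 ≈ -1.0.

μ₀ = -1.0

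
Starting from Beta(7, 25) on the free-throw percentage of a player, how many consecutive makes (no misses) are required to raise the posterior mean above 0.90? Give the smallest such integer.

After k makes and 0 misses the posterior is Beta(7+k, 25), with mean (7+k)/(7+25+k).
Set (7+k)/(32+k) > 0.90 and solve: k > (0.90·32 − 7)/(1 − 0.90) = 218.000.
The smallest integer exceeding 218.000 is 219, and checking k=219: (226)/(251) = 0.9004 > 0.90.

k = 219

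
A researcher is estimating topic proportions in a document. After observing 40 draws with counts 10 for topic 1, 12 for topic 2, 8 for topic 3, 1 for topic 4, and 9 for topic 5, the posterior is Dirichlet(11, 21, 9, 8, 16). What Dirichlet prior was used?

For a Dirichlet(α) prior with multinomial counts c, the posterior is Dirichlet(α + c) componentwise.
Subtract each count from the matching posterior parameter: 11−10=1, 21−12=9, 9−8=1, 8−1=7, 16−9=7.

Dirichlet(1, 9, 1, 7, 7)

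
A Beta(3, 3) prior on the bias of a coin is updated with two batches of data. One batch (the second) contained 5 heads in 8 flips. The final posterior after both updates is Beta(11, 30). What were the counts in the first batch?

3 heads and 24 tails

Because Beta–binomial updating is additive in the counts, the combined data contributed (α_post−α_prior, β_post−β_prior) successes and failures.
Total across both batches: 11−3=8 heads, 30−3=27 tails.
Subtract the second batch: 8−5=3 heads and 27−3=24 tails.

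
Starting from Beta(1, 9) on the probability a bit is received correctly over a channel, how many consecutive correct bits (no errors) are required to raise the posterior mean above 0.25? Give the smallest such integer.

After k correct bits and 0 errors the posterior is Beta(1+k, 9), with mean (1+k)/(1+9+k).
Set (1+k)/(10+k) > 0.25 and solve: k > (0.25·10 − 1)/(1 − 0.25) = 2.000.
The smallest integer exceeding 2.000 is 3.

k = 3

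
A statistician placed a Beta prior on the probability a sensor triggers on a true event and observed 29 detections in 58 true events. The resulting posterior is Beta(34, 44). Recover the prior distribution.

Beta is conjugate to the binomial likelihood: posterior = Beta(a+s, b+f).
Subtract the data counts: 34−29=5, 44−29=15.

Beta(5, 15)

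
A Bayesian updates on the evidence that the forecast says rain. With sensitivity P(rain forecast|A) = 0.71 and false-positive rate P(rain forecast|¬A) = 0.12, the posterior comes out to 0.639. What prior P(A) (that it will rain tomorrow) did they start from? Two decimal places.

P(A) = 0.23

Bayes' rule in odds form gives O(A|E) = O(A)·[P(E|A)/P(E|¬A)], hence O(A) = O(A|E)/LR.
Posterior odds = 0.639/(1−0.639) = 1.7701. LR = 0.71/0.12 = 5.9167.
Prior odds = 1.7701/5.9167 = 0.2992, so P(A) = 0.2992/(1+0.2992) ≈ 0.23.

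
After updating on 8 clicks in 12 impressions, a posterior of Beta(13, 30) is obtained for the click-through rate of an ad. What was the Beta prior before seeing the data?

Beta(5, 26)

Under Beta–binomial conjugacy the posterior parameters are (a+s, b+f).
So a = 13 − 8 = 5 and b = 30 − 4 = 26.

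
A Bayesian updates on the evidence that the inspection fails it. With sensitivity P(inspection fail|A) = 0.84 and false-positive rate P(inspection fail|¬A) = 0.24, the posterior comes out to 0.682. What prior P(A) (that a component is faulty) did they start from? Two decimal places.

P(A) = 0.38

In odds form, posterior odds = prior odds × likelihood ratio, so prior odds = posterior odds ÷ LR.
Posterior odds = 0.682/(1−0.682) = 2.1447. LR = 0.84/0.24 = 3.5000.
Prior odds = 2.1447/3.5000 = 0.6128, so P(A) = 0.6128/(1+0.6128) ≈ 0.38.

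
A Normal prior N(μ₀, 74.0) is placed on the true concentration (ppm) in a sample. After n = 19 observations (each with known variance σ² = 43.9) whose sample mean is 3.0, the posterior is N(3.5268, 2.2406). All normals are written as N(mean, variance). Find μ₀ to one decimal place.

μ₀ = 20.4

The posterior mean is a precision-weighted average: μ_n = (τ₀μ₀ + τ_data·x̄)/(τ₀+τ_data), with τ₀=1/σ₀² and τ_data=n/σ².
Here τ₀ = 1/74.0 = 0.013514 and τ_data = 19/43.9 = 0.432802, so τ_n = 0.446316.
Rearranging for μ₀: μ₀ = (μ_n·τ_n − τ_data·x̄)/τ₀ = (3.5268·0.446316 − 0.432802·3.0) / 0.013514 = 0.275661/0.013514 ≈ 20.4.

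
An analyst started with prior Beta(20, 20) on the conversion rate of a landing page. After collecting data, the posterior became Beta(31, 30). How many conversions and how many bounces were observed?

A Beta(α, β) prior with s successes and f failures in binomial data gives a Beta(α+s, β+f) posterior.
So s = 31 − 20 = 11 and f = 30 − 20 = 10.

11 conversions and 10 bounces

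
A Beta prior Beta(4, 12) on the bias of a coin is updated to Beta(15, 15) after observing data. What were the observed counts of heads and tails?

A Beta(α, β) prior with s successes and f failures in binomial data gives a Beta(α+s, β+f) posterior.
Match parameters: s=15−4=11, f=15−12=3.

11 heads and 3 tails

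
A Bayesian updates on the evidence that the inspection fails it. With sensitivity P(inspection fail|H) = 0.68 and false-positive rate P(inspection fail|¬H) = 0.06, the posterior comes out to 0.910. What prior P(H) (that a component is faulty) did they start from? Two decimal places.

Bayes' rule in odds form gives O(H|E) = O(H)·[P(E|H)/P(E|¬H)], hence O(H) = O(H|E)/LR.
Posterior odds = 0.910/(1−0.910) = 10.1111. LR = 0.68/0.06 = 11.3333.
Prior odds = 10.1111/11.3333 = 0.8922, so P(H) = 0.8922/(1+0.8922) ≈ 0.47.

P(H) = 0.47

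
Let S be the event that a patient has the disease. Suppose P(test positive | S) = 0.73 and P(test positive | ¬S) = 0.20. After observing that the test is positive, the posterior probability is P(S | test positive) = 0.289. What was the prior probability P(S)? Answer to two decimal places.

P(S) = 0.10

Bayes' rule in odds form gives O(S|E) = O(S)·[P(E|S)/P(E|¬S)], hence O(S) = O(S|E)/LR.
Posterior odds = 0.289/(1−0.289) = 0.4065. LR = 0.73/0.20 = 3.6500.
Prior odds = 0.4065/3.6500 = 0.1114, so P(S) = 0.1114/(1+0.1114) ≈ 0.10.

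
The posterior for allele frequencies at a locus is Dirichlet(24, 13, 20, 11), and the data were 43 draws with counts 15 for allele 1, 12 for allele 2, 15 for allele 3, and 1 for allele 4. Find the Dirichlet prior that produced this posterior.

Dirichlet(9, 1, 5, 10)

For a Dirichlet(α) prior with multinomial counts c, the posterior is Dirichlet(α + c) componentwise.
Subtract each count from the matching posterior parameter: 24−15=9, 13−12=1, 20−15=5, 11−1=10.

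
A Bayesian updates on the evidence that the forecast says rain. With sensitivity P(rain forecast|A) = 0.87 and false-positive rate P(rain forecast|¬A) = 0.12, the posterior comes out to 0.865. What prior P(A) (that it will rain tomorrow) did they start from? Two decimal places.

P(A) = 0.47

In odds form, posterior odds = prior odds × likelihood ratio, so prior odds = posterior odds ÷ LR.
Posterior odds = 0.865/(1−0.865) = 6.4074. LR = 0.87/0.12 = 7.2500.
Prior odds = 6.4074/7.2500 = 0.8838, so P(A) = 0.8838/(1+0.8838) ≈ 0.47.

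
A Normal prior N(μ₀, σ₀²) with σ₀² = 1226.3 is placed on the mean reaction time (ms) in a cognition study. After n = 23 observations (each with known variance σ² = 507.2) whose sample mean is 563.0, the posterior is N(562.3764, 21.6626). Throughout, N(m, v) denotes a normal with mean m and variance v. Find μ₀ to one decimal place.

μ₀ = 527.7

With known observation variance, the Normal–Normal posterior has precision τ_n = τ₀ + n/σ² and mean μ_n = (τ₀μ₀ + (n/σ²)x̄)/τ_n.
Here τ₀ = 1/1226.3 = 0.000815 and τ_data = 23/507.2 = 0.045347, so τ_n = 0.046162.
Rearranging for μ₀: μ₀ = (μ_n·τ_n − τ_data·x̄)/τ₀ = (562.3764·0.046162 − 0.045347·563.0) / 0.000815 = 0.430058/0.000815 ≈ 527.7.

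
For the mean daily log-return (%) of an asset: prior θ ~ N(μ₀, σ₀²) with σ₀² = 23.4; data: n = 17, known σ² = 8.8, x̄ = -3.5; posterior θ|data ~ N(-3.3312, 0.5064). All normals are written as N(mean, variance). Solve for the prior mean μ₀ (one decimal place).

The posterior mean is a precision-weighted average: μ_n = (τ₀μ₀ + τ_data·x̄)/(τ₀+τ_data), with τ₀=1/σ₀² and τ_data=n/σ².
Here τ₀ = 1/23.4 = 0.042735 and τ_data = 17/8.8 = 1.931818, so τ_n = 1.974553.
Rearranging for μ₀: μ₀ = (μ_n·τ_n − τ_data·x̄)/τ₀ = (-3.3312·1.974553 − 1.931818·-3.5) / 0.042735 = 0.183732/0.042735 ≈ 4.3.

μ₀ = 4.3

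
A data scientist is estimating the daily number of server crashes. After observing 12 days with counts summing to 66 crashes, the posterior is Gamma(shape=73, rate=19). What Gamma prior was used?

Gamma(shape=7, rate=7)

Gamma–Poisson conjugacy: posterior shape = α + Σxᵢ, posterior rate = β + n.
So α = 73 − 66 = 7 and β = 19 − 12 = 7.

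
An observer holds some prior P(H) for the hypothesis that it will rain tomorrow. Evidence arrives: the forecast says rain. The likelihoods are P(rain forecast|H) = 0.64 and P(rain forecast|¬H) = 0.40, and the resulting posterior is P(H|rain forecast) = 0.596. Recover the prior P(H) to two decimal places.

In odds form, posterior odds = prior odds × likelihood ratio, so prior odds = posterior odds ÷ LR.
Posterior odds = 0.596/(1−0.596) = 1.4752. LR = 0.64/0.40 = 1.6000.
Prior odds = 1.4752/1.6000 = 0.9220, so P(H) = 0.9220/(1+0.9220) ≈ 0.48.

P(H) = 0.48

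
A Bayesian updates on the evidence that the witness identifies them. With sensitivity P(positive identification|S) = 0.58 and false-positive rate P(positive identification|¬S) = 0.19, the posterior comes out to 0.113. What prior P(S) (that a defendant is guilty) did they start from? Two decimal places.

P(S) = 0.04

Bayes' rule in odds form gives O(S|E) = O(S)·[P(E|S)/P(E|¬S)], hence O(S) = O(S|E)/LR.
Posterior odds = 0.113/(1−0.113) = 0.1274. LR = 0.58/0.19 = 3.0526.
Prior odds = 0.1274/3.0526 = 0.0417, so P(S) = 0.0417/(1+0.0417) ≈ 0.04.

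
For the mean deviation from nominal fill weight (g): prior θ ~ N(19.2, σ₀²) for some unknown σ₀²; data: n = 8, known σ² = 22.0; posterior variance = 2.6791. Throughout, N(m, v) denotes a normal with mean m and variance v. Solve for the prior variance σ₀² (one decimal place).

Posterior precision equals prior precision plus data precision: 1/σ_n² = 1/σ₀² + n/σ².
So 1/σ₀² = 1/2.6791 − 8/22.0 = 0.373260 − 0.363636 = 0.009624.
Hence σ₀² = 1/0.009624 ≈ 103.9.

σ₀² = 103.9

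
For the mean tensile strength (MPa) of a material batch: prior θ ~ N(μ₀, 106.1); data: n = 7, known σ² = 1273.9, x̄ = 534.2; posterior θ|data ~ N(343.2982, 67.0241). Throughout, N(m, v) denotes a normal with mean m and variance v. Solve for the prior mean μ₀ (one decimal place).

μ₀ = 232.0

With known observation variance, the Normal–Normal posterior has precision τ_n = τ₀ + n/σ² and mean μ_n = (τ₀μ₀ + (n/σ²)x̄)/τ_n.
Here τ₀ = 1/106.1 = 0.009425 and τ_data = 7/1273.9 = 0.005495, so τ_n = 0.014920.
Rearranging for μ₀: μ₀ = (μ_n·τ_n − τ_data·x̄)/τ₀ = (343.2982·0.014920 − 0.005495·534.2) / 0.009425 = 2.186580/0.009425 ≈ 232.0.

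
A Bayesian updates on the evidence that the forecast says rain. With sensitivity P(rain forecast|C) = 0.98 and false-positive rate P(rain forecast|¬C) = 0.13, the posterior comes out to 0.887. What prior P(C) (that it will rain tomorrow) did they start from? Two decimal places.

Bayes' rule in odds form gives O(C|E) = O(C)·[P(E|C)/P(E|¬C)], hence O(C) = O(C|E)/LR.
Posterior odds = 0.887/(1−0.887) = 7.8496. LR = 0.98/0.13 = 7.5385.
Prior odds = 7.8496/7.5385 = 1.0413, so P(C) = 1.0413/(1+1.0413) ≈ 0.51.

P(C) = 0.51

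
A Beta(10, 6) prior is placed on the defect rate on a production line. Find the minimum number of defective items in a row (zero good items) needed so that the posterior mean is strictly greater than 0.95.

k = 105

After k defective items and 0 good items the posterior is Beta(10+k, 6), with mean (10+k)/(10+6+k).
Set (10+k)/(16+k) > 0.95 and solve: k > (0.95·16 − 10)/(1 − 0.95) = 104.000.
The smallest integer exceeding 104.000 is 105.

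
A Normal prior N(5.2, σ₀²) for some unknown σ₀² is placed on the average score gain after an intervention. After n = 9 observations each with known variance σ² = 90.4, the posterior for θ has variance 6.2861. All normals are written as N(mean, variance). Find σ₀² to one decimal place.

σ₀² = 16.8

For the Normal–Normal model with known σ², precisions add: τ_n = τ₀ + n/σ².
So 1/σ₀² = 1/6.2861 − 9/90.4 = 0.159081 − 0.099558 = 0.059523.
Hence σ₀² = 1/0.059523 ≈ 16.8.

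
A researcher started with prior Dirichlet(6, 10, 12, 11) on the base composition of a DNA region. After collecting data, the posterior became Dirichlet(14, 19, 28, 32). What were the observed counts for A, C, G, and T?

For a Dirichlet(α) prior with multinomial counts c, the posterior is Dirichlet(α + c) componentwise.
Counts are posterior − prior componentwise: 14−6=8, 19−10=9, 28−12=16, 32−11=21.

counts (8, 9, 16, 21)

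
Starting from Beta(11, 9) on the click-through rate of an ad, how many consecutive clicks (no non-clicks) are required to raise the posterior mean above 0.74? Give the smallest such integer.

k = 15

After k clicks and 0 non-clicks the posterior is Beta(11+k, 9), with mean (11+k)/(11+9+k).
Set (11+k)/(20+k) > 0.74 and solve: k > (0.74·20 − 11)/(1 − 0.74) = 14.615.
The smallest integer exceeding 14.615 is 15, and checking k=15: (26)/(35) = 0.7429 > 0.74.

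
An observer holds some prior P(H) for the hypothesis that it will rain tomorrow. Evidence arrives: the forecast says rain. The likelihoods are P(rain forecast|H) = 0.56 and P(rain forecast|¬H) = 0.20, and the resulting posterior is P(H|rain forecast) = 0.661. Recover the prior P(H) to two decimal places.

P(H) = 0.41

Bayes' rule in odds form gives O(H|E) = O(H)·[P(E|H)/P(E|¬H)], hence O(H) = O(H|E)/LR.
Posterior odds = 0.661/(1−0.661) = 1.9499. LR = 0.56/0.20 = 2.8000.
Prior odds = 1.9499/2.8000 = 0.6964, so P(H) = 0.6964/(1+0.6964) ≈ 0.41.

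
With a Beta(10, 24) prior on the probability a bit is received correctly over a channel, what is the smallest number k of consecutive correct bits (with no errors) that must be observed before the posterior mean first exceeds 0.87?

k = 151

After k correct bits and 0 errors the posterior is Beta(10+k, 24), with mean (10+k)/(10+24+k).
Set (10+k)/(34+k) > 0.87 and solve: k > (0.87·34 − 10)/(1 − 0.87) = 150.615.
The smallest integer exceeding 150.615 is 151.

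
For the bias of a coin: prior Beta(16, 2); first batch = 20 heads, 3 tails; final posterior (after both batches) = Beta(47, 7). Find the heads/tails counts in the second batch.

11 heads and 2 tails

Because Beta–binomial updating is additive in the counts, the combined data contributed (α_post−α_prior, β_post−β_prior) successes and failures.
Total across both batches: 47−16=31 heads, 7−2=5 tails.
Subtract the first batch: 31−20=11 heads and 5−3=2 tails.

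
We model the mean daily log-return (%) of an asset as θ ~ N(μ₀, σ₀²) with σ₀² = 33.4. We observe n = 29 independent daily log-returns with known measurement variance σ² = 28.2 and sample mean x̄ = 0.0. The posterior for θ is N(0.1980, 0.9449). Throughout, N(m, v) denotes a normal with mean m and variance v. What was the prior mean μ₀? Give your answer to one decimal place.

With known observation variance, the Normal–Normal posterior has precision τ_n = τ₀ + n/σ² and mean μ_n = (τ₀μ₀ + (n/σ²)x̄)/τ_n.
Here τ₀ = 1/33.4 = 0.029940 and τ_data = 29/28.2 = 1.028369, so τ_n = 1.058309.
Rearranging for μ₀: μ₀ = (μ_n·τ_n − τ_data·x̄)/τ₀ = (0.1980·1.058309 − 1.028369·0.0) / 0.029940 = 0.209545/0.029940 ≈ 7.0.

μ₀ = 7.0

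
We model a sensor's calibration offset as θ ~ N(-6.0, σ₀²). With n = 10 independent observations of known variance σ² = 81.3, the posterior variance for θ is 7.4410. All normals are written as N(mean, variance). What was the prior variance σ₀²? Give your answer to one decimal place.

σ₀² = 87.8

Posterior precision equals prior precision plus data precision: 1/σ_n² = 1/σ₀² + n/σ².
So 1/σ₀² = 1/7.4410 − 10/81.3 = 0.134391 − 0.123001 = 0.011390.
Hence σ₀² = 1/0.011390 ≈ 87.8.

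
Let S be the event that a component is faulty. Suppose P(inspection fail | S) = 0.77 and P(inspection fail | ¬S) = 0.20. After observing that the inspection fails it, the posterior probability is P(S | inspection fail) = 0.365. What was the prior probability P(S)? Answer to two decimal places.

P(S) = 0.13

Bayes' rule in odds form gives O(S|E) = O(S)·[P(E|S)/P(E|¬S)], hence O(S) = O(S|E)/LR.
Posterior odds = 0.365/(1−0.365) = 0.5748. LR = 0.77/0.20 = 3.8500.
Prior odds = 0.5748/3.8500 = 0.1493, so P(S) = 0.1493/(1+0.1493) ≈ 0.13.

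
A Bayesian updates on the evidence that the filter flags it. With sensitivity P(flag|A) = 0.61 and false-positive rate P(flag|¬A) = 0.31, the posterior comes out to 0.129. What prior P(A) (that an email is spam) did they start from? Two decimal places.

In odds form, posterior odds = prior odds × likelihood ratio, so prior odds = posterior odds ÷ LR.
Posterior odds = 0.129/(1−0.129) = 0.1481. LR = 0.61/0.31 = 1.9677.
Prior odds = 0.1481/1.9677 = 0.0753, so P(A) = 0.0753/(1+0.0753) ≈ 0.07.

P(A) = 0.07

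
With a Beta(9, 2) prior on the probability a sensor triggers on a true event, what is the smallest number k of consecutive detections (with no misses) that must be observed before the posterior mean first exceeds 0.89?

k = 8

After k detections and 0 misses the posterior is Beta(9+k, 2), with mean (9+k)/(9+2+k).
Set (9+k)/(11+k) > 0.89 and solve: k > (0.89·11 − 9)/(1 − 0.89) = 7.182.
The smallest integer exceeding 7.182 is 8, and checking k=8: (17)/(19) = 0.8947 > 0.89.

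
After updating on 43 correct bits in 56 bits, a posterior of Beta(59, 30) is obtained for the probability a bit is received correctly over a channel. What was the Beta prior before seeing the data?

A Beta(a, b) prior with s successes and f failures in binomial data gives a Beta(a+s, b+f) posterior.
So a = 59 − 43 = 16 and b = 30 − 13 = 17.

Beta(16, 17)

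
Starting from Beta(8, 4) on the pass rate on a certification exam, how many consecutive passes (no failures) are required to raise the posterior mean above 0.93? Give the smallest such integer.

After k passes and 0 failures the posterior is Beta(8+k, 4), with mean (8+k)/(8+4+k).
Set (8+k)/(12+k) > 0.93 and solve: k > (0.93·12 − 8)/(1 − 0.93) = 45.143.
The smallest integer exceeding 45.143 is 46.

k = 46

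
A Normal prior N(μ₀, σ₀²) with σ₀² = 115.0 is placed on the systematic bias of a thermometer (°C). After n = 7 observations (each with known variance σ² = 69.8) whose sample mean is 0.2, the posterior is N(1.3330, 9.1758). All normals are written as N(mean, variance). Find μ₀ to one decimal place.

The posterior mean is a precision-weighted average: μ_n = (τ₀μ₀ + τ_data·x̄)/(τ₀+τ_data), with τ₀=1/σ₀² and τ_data=n/σ².
Here τ₀ = 1/115.0 = 0.008696 and τ_data = 7/69.8 = 0.100287, so τ_n = 0.108983.
Rearranging for μ₀: μ₀ = (μ_n·τ_n − τ_data·x̄)/τ₀ = (1.3330·0.108983 − 0.100287·0.2) / 0.008696 = 0.125217/0.008696 ≈ 14.4.

μ₀ = 14.4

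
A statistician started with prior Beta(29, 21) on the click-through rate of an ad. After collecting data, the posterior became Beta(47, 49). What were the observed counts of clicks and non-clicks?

Under Beta–binomial conjugacy the posterior parameters are (α+s, β+f).
So s = 47 − 29 = 18 and f = 49 − 21 = 28.

18 clicks and 28 non-clicks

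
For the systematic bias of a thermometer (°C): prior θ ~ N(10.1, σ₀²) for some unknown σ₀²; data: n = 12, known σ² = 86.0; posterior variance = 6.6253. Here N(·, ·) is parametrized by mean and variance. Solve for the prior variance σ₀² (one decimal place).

Posterior precision equals prior precision plus data precision: 1/σ_n² = 1/σ₀² + n/σ².
So 1/σ₀² = 1/6.6253 − 12/86.0 = 0.150937 − 0.139535 = 0.011402.
Hence σ₀² = 1/0.011402 ≈ 87.7.

σ₀² = 87.7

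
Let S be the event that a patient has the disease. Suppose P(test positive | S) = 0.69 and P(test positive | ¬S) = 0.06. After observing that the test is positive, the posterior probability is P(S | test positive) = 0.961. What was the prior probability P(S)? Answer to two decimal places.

P(S) = 0.68

In odds form, posterior odds = prior odds × likelihood ratio, so prior odds = posterior odds ÷ LR.
Posterior odds = 0.961/(1−0.961) = 24.6410. LR = 0.69/0.06 = 11.5000.
Prior odds = 24.6410/11.5000 = 2.1427, so P(S) = 2.1427/(1+2.1427) ≈ 0.68.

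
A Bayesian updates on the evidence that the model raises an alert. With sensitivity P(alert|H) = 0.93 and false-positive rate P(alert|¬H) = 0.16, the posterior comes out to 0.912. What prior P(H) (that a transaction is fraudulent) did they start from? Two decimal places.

P(H) = 0.64

Bayes' rule in odds form gives O(H|E) = O(H)·[P(E|H)/P(E|¬H)], hence O(H) = O(H|E)/LR.
Posterior odds = 0.912/(1−0.912) = 10.3636. LR = 0.93/0.16 = 5.8125.
Prior odds = 10.3636/5.8125 = 1.7830, so P(H) = 1.7830/(1+1.7830) ≈ 0.64.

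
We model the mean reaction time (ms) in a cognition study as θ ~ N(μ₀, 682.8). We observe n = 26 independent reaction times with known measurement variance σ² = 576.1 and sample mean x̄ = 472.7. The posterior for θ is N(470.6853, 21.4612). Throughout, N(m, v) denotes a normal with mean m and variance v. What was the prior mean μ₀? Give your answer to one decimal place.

The posterior mean is a precision-weighted average: μ_n = (τ₀μ₀ + τ_data·x̄)/(τ₀+τ_data), with τ₀=1/σ₀² and τ_data=n/σ².
Here τ₀ = 1/682.8 = 0.001465 and τ_data = 26/576.1 = 0.045131, so τ_n = 0.046596.
Rearranging for μ₀: μ₀ = (μ_n·τ_n − τ_data·x̄)/τ₀ = (470.6853·0.046596 − 0.045131·472.7) / 0.001465 = 0.598629/0.001465 ≈ 408.6.

μ₀ = 408.6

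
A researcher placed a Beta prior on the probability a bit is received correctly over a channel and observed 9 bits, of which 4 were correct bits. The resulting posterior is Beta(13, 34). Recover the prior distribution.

A Beta(a, b) prior with s successes and f failures in binomial data gives a Beta(a+s, b+f) posterior.
Subtract the data counts: 13−4=9, 34−5=29.

Beta(9, 29)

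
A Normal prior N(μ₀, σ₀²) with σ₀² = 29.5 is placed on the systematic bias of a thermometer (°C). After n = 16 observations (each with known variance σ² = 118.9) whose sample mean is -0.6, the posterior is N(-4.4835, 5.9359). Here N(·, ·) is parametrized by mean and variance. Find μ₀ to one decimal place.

μ₀ = -19.9

With known observation variance, the Normal–Normal posterior has precision τ_n = τ₀ + n/σ² and mean μ_n = (τ₀μ₀ + (n/σ²)x̄)/τ_n.
Here τ₀ = 1/29.5 = 0.033898 and τ_data = 16/118.9 = 0.134567, so τ_n = 0.168465.
Rearranging for μ₀: μ₀ = (μ_n·τ_n − τ_data·x̄)/τ₀ = (-4.4835·0.168465 − 0.134567·-0.6) / 0.033898 = -0.674573/0.033898 ≈ -19.9.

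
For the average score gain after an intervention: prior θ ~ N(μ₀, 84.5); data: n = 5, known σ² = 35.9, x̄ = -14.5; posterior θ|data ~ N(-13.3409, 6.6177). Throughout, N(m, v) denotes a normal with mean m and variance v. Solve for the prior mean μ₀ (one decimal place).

With known observation variance, the Normal–Normal posterior has precision τ_n = τ₀ + n/σ² and mean μ_n = (τ₀μ₀ + (n/σ²)x̄)/τ_n.
Here τ₀ = 1/84.5 = 0.011834 and τ_data = 5/35.9 = 0.139276, so τ_n = 0.151110.
Rearranging for μ₀: μ₀ = (μ_n·τ_n − τ_data·x̄)/τ₀ = (-13.3409·0.151110 − 0.139276·-14.5) / 0.011834 = 0.003559/0.011834 ≈ 0.3.

μ₀ = 0.3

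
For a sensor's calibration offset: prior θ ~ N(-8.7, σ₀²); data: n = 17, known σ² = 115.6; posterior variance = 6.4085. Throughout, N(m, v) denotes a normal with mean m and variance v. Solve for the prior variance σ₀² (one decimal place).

Posterior precision equals prior precision plus data precision: 1/σ_n² = 1/σ₀² + n/σ².
So 1/σ₀² = 1/6.4085 − 17/115.6 = 0.156043 − 0.147059 = 0.008984.
Hence σ₀² = 1/0.008984 ≈ 111.3.

σ₀² = 111.3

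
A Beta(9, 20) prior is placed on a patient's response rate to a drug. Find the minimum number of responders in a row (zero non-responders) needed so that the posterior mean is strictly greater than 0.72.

After k responders and 0 non-responders the posterior is Beta(9+k, 20), with mean (9+k)/(9+20+k).
Set (9+k)/(29+k) > 0.72 and solve: k > (0.72·29 − 9)/(1 − 0.72) = 42.429.
The smallest integer exceeding 42.429 is 43.

k = 43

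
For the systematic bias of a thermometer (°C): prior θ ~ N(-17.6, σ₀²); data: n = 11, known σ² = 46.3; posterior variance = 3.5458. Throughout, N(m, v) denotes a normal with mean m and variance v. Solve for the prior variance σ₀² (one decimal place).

σ₀² = 22.5

Posterior precision equals prior precision plus data precision: 1/σ_n² = 1/σ₀² + n/σ².
So 1/σ₀² = 1/3.5458 − 11/46.3 = 0.282024 − 0.237581 = 0.044443.
Hence σ₀² = 1/0.044443 ≈ 22.5.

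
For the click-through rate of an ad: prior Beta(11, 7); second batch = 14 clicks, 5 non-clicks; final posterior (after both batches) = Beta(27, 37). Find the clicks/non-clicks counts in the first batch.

2 clicks and 25 non-clicks

Sequential conjugate updates are equivalent to a single update on the pooled data, so total successes = posterior α − prior α and total failures = posterior β − prior β.
Total across both batches: 27−11=16 clicks, 37−7=30 non-clicks.
Subtract the second batch: 16−14=2 clicks and 30−5=25 non-clicks.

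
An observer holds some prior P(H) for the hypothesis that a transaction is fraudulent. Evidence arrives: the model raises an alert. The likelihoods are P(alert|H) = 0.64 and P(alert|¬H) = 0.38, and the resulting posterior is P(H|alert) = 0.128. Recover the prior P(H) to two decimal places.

Bayes' rule in odds form gives O(H|E) = O(H)·[P(E|H)/P(E|¬H)], hence O(H) = O(H|E)/LR.
Posterior odds = 0.128/(1−0.128) = 0.1468. LR = 0.64/0.38 = 1.6842.
Prior odds = 0.1468/1.6842 = 0.0872, so P(H) = 0.0872/(1+0.0872) ≈ 0.08.

P(H) = 0.08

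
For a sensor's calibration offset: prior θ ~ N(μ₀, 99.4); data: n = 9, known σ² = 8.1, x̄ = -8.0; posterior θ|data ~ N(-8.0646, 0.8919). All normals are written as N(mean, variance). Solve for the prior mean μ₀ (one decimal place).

The posterior mean is a precision-weighted average: μ_n = (τ₀μ₀ + τ_data·x̄)/(τ₀+τ_data), with τ₀=1/σ₀² and τ_data=n/σ².
Here τ₀ = 1/99.4 = 0.010060 and τ_data = 9/8.1 = 1.111111, so τ_n = 1.121171.
Rearranging for μ₀: μ₀ = (μ_n·τ_n − τ_data·x̄)/τ₀ = (-8.0646·1.121171 − 1.111111·-8.0) / 0.010060 = -0.152908/0.010060 ≈ -15.2.

μ₀ = -15.2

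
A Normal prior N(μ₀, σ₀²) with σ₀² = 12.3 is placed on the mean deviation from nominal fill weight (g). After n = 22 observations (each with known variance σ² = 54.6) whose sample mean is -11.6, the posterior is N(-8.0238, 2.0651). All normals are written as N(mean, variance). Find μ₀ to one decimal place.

The posterior mean is a precision-weighted average: μ_n = (τ₀μ₀ + τ_data·x̄)/(τ₀+τ_data), with τ₀=1/σ₀² and τ_data=n/σ².
Here τ₀ = 1/12.3 = 0.081301 and τ_data = 22/54.6 = 0.402930, so τ_n = 0.484231.
Rearranging for μ₀: μ₀ = (μ_n·τ_n − τ_data·x̄)/τ₀ = (-8.0238·0.484231 − 0.402930·-11.6) / 0.081301 = 0.788615/0.081301 ≈ 9.7.

μ₀ = 9.7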